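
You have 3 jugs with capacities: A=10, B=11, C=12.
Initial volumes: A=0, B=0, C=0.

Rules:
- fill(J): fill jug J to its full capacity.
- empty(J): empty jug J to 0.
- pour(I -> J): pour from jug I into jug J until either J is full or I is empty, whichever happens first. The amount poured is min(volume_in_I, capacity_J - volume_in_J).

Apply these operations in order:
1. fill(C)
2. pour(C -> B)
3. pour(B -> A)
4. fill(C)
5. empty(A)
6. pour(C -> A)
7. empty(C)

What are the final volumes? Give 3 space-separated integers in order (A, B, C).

Answer: 10 1 0

Derivation:
Step 1: fill(C) -> (A=0 B=0 C=12)
Step 2: pour(C -> B) -> (A=0 B=11 C=1)
Step 3: pour(B -> A) -> (A=10 B=1 C=1)
Step 4: fill(C) -> (A=10 B=1 C=12)
Step 5: empty(A) -> (A=0 B=1 C=12)
Step 6: pour(C -> A) -> (A=10 B=1 C=2)
Step 7: empty(C) -> (A=10 B=1 C=0)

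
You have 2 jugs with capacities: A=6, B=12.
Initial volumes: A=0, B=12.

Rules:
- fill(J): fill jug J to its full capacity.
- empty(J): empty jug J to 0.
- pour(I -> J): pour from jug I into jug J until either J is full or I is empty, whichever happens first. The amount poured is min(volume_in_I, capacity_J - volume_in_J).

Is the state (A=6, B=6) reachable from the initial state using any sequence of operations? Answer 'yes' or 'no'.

Answer: yes

Derivation:
BFS from (A=0, B=12):
  1. pour(B -> A) -> (A=6 B=6)
Target reached → yes.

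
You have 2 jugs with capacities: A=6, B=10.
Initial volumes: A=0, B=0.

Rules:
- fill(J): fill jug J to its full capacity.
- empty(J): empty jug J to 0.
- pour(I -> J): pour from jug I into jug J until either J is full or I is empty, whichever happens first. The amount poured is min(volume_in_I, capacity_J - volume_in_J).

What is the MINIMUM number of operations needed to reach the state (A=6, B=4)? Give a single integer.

BFS from (A=0, B=0). One shortest path:
  1. fill(B) -> (A=0 B=10)
  2. pour(B -> A) -> (A=6 B=4)
Reached target in 2 moves.

Answer: 2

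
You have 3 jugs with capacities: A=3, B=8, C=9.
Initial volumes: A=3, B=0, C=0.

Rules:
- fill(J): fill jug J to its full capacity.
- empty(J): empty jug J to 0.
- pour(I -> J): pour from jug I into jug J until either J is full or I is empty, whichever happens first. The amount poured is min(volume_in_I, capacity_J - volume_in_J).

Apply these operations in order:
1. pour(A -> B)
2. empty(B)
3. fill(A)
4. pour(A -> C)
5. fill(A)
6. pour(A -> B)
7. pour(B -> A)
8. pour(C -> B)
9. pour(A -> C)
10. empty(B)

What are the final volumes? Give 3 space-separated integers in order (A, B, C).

Step 1: pour(A -> B) -> (A=0 B=3 C=0)
Step 2: empty(B) -> (A=0 B=0 C=0)
Step 3: fill(A) -> (A=3 B=0 C=0)
Step 4: pour(A -> C) -> (A=0 B=0 C=3)
Step 5: fill(A) -> (A=3 B=0 C=3)
Step 6: pour(A -> B) -> (A=0 B=3 C=3)
Step 7: pour(B -> A) -> (A=3 B=0 C=3)
Step 8: pour(C -> B) -> (A=3 B=3 C=0)
Step 9: pour(A -> C) -> (A=0 B=3 C=3)
Step 10: empty(B) -> (A=0 B=0 C=3)

Answer: 0 0 3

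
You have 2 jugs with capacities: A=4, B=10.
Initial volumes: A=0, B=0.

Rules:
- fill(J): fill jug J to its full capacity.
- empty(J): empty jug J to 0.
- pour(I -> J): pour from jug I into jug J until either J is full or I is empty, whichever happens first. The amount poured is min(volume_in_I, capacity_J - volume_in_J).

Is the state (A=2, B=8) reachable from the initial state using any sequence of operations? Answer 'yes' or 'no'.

Answer: no

Derivation:
BFS explored all 14 reachable states.
Reachable set includes: (0,0), (0,2), (0,4), (0,6), (0,8), (0,10), (2,0), (2,10), (4,0), (4,2), (4,4), (4,6) ...
Target (A=2, B=8) not in reachable set → no.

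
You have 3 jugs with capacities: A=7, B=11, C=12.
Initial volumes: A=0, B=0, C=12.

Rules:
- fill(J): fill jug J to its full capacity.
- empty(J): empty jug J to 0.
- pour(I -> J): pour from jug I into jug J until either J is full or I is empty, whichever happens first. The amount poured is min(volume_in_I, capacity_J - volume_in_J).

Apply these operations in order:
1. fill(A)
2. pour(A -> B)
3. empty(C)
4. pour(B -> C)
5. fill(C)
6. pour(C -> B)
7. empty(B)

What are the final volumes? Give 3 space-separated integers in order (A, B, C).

Step 1: fill(A) -> (A=7 B=0 C=12)
Step 2: pour(A -> B) -> (A=0 B=7 C=12)
Step 3: empty(C) -> (A=0 B=7 C=0)
Step 4: pour(B -> C) -> (A=0 B=0 C=7)
Step 5: fill(C) -> (A=0 B=0 C=12)
Step 6: pour(C -> B) -> (A=0 B=11 C=1)
Step 7: empty(B) -> (A=0 B=0 C=1)

Answer: 0 0 1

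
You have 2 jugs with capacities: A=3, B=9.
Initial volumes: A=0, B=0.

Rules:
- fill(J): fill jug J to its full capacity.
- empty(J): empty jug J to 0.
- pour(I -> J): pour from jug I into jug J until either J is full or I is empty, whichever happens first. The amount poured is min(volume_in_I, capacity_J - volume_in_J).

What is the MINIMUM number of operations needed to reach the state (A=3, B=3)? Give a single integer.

Answer: 3

Derivation:
BFS from (A=0, B=0). One shortest path:
  1. fill(A) -> (A=3 B=0)
  2. pour(A -> B) -> (A=0 B=3)
  3. fill(A) -> (A=3 B=3)
Reached target in 3 moves.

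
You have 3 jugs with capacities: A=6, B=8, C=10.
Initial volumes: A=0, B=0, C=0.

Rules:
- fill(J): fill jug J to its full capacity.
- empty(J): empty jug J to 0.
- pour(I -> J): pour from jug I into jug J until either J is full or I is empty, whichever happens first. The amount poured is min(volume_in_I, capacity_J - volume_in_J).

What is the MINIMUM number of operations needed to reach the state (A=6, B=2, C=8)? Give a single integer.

BFS from (A=0, B=0, C=0). One shortest path:
  1. fill(B) -> (A=0 B=8 C=0)
  2. pour(B -> C) -> (A=0 B=0 C=8)
  3. fill(B) -> (A=0 B=8 C=8)
  4. pour(B -> A) -> (A=6 B=2 C=8)
Reached target in 4 moves.

Answer: 4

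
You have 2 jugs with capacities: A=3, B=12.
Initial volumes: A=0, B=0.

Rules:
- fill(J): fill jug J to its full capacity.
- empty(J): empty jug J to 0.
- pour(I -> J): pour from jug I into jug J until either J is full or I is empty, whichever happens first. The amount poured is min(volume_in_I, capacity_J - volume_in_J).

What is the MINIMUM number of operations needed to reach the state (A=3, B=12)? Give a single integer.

BFS from (A=0, B=0). One shortest path:
  1. fill(A) -> (A=3 B=0)
  2. fill(B) -> (A=3 B=12)
Reached target in 2 moves.

Answer: 2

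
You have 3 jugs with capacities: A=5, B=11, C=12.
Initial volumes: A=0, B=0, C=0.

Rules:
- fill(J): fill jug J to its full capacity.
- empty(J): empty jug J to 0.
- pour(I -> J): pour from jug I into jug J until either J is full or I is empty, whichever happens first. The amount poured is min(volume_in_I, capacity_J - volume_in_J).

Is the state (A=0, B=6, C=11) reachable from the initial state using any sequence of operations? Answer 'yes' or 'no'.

Answer: yes

Derivation:
BFS from (A=0, B=0, C=0):
  1. fill(B) -> (A=0 B=11 C=0)
  2. pour(B -> C) -> (A=0 B=0 C=11)
  3. fill(B) -> (A=0 B=11 C=11)
  4. pour(B -> A) -> (A=5 B=6 C=11)
  5. empty(A) -> (A=0 B=6 C=11)
Target reached → yes.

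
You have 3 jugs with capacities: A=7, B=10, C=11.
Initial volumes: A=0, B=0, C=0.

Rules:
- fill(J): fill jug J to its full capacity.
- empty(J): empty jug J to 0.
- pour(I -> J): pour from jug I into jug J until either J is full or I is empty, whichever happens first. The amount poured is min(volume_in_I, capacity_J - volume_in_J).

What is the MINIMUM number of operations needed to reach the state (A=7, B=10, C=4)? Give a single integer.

Answer: 3

Derivation:
BFS from (A=0, B=0, C=0). One shortest path:
  1. fill(B) -> (A=0 B=10 C=0)
  2. fill(C) -> (A=0 B=10 C=11)
  3. pour(C -> A) -> (A=7 B=10 C=4)
Reached target in 3 moves.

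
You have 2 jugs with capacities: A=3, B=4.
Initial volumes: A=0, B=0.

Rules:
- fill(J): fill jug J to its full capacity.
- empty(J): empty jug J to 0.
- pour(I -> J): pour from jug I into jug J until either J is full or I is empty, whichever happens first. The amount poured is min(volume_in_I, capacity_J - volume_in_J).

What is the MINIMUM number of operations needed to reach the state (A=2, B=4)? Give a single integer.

Answer: 4

Derivation:
BFS from (A=0, B=0). One shortest path:
  1. fill(A) -> (A=3 B=0)
  2. pour(A -> B) -> (A=0 B=3)
  3. fill(A) -> (A=3 B=3)
  4. pour(A -> B) -> (A=2 B=4)
Reached target in 4 moves.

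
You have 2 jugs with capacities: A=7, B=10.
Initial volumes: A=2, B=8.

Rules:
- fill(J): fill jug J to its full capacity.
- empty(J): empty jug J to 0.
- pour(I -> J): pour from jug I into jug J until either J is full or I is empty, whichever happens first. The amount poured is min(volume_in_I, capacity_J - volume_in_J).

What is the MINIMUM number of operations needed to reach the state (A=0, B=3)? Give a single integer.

Answer: 2

Derivation:
BFS from (A=2, B=8). One shortest path:
  1. pour(B -> A) -> (A=7 B=3)
  2. empty(A) -> (A=0 B=3)
Reached target in 2 moves.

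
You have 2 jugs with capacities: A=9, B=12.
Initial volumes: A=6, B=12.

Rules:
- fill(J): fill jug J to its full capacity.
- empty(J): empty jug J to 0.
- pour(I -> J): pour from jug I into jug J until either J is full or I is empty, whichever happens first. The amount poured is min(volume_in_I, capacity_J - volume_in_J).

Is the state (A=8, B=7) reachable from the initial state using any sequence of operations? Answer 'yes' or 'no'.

BFS explored all 14 reachable states.
Reachable set includes: (0,0), (0,3), (0,6), (0,9), (0,12), (3,0), (3,12), (6,0), (6,12), (9,0), (9,3), (9,6) ...
Target (A=8, B=7) not in reachable set → no.

Answer: no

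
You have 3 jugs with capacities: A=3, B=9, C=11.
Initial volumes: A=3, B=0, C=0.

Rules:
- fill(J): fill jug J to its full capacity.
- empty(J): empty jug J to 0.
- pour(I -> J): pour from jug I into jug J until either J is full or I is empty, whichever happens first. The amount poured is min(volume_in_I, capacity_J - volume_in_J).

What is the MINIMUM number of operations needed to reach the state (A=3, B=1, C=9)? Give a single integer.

BFS from (A=3, B=0, C=0). One shortest path:
  1. fill(B) -> (A=3 B=9 C=0)
  2. pour(B -> C) -> (A=3 B=0 C=9)
  3. fill(B) -> (A=3 B=9 C=9)
  4. pour(A -> C) -> (A=1 B=9 C=11)
  5. empty(C) -> (A=1 B=9 C=0)
  6. pour(B -> C) -> (A=1 B=0 C=9)
  7. pour(A -> B) -> (A=0 B=1 C=9)
  8. fill(A) -> (A=3 B=1 C=9)
Reached target in 8 moves.

Answer: 8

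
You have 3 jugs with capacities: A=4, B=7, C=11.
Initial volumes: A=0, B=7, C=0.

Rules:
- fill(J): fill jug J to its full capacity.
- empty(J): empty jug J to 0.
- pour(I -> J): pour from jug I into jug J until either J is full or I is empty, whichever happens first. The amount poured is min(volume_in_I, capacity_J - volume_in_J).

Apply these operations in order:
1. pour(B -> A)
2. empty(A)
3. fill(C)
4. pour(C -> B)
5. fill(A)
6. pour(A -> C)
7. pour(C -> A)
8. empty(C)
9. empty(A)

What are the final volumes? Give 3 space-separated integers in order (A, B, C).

Step 1: pour(B -> A) -> (A=4 B=3 C=0)
Step 2: empty(A) -> (A=0 B=3 C=0)
Step 3: fill(C) -> (A=0 B=3 C=11)
Step 4: pour(C -> B) -> (A=0 B=7 C=7)
Step 5: fill(A) -> (A=4 B=7 C=7)
Step 6: pour(A -> C) -> (A=0 B=7 C=11)
Step 7: pour(C -> A) -> (A=4 B=7 C=7)
Step 8: empty(C) -> (A=4 B=7 C=0)
Step 9: empty(A) -> (A=0 B=7 C=0)

Answer: 0 7 0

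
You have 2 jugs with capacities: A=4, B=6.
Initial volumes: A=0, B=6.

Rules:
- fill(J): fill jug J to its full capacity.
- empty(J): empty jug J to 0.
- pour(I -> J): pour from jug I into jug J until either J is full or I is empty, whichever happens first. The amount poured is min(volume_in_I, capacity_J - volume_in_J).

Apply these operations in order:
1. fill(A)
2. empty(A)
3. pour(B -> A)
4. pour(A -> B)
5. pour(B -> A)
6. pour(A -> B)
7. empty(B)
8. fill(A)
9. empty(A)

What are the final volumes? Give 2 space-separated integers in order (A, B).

Step 1: fill(A) -> (A=4 B=6)
Step 2: empty(A) -> (A=0 B=6)
Step 3: pour(B -> A) -> (A=4 B=2)
Step 4: pour(A -> B) -> (A=0 B=6)
Step 5: pour(B -> A) -> (A=4 B=2)
Step 6: pour(A -> B) -> (A=0 B=6)
Step 7: empty(B) -> (A=0 B=0)
Step 8: fill(A) -> (A=4 B=0)
Step 9: empty(A) -> (A=0 B=0)

Answer: 0 0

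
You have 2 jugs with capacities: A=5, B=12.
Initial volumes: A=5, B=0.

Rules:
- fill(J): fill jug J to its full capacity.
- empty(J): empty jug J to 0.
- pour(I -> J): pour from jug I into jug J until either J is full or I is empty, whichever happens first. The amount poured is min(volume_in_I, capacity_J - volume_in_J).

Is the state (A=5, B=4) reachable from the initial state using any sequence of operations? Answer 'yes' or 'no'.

Answer: yes

Derivation:
BFS from (A=5, B=0):
  1. empty(A) -> (A=0 B=0)
  2. fill(B) -> (A=0 B=12)
  3. pour(B -> A) -> (A=5 B=7)
  4. empty(A) -> (A=0 B=7)
  5. pour(B -> A) -> (A=5 B=2)
  6. empty(A) -> (A=0 B=2)
  7. pour(B -> A) -> (A=2 B=0)
  8. fill(B) -> (A=2 B=12)
  9. pour(B -> A) -> (A=5 B=9)
  10. empty(A) -> (A=0 B=9)
  11. pour(B -> A) -> (A=5 B=4)
Target reached → yes.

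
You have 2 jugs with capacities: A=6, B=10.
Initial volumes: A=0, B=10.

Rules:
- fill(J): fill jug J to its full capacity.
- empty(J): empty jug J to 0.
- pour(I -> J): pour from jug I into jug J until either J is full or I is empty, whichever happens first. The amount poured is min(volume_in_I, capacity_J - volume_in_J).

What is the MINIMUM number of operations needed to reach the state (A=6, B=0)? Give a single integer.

Answer: 2

Derivation:
BFS from (A=0, B=10). One shortest path:
  1. fill(A) -> (A=6 B=10)
  2. empty(B) -> (A=6 B=0)
Reached target in 2 moves.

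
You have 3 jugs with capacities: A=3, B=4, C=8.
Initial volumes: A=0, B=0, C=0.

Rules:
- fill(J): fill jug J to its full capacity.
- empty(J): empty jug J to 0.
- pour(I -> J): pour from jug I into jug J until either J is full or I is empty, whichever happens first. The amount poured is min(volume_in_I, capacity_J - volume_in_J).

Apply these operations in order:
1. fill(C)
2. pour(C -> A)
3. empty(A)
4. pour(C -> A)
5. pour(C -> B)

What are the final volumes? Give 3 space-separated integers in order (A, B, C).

Answer: 3 2 0

Derivation:
Step 1: fill(C) -> (A=0 B=0 C=8)
Step 2: pour(C -> A) -> (A=3 B=0 C=5)
Step 3: empty(A) -> (A=0 B=0 C=5)
Step 4: pour(C -> A) -> (A=3 B=0 C=2)
Step 5: pour(C -> B) -> (A=3 B=2 C=0)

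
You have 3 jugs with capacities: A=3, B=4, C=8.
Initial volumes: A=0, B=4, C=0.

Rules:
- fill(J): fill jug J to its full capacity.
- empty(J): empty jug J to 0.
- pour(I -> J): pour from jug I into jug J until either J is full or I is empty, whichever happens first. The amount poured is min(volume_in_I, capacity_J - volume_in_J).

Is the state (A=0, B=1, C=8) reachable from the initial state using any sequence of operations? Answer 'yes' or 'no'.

BFS from (A=0, B=4, C=0):
  1. fill(C) -> (A=0 B=4 C=8)
  2. pour(B -> A) -> (A=3 B=1 C=8)
  3. empty(A) -> (A=0 B=1 C=8)
Target reached → yes.

Answer: yes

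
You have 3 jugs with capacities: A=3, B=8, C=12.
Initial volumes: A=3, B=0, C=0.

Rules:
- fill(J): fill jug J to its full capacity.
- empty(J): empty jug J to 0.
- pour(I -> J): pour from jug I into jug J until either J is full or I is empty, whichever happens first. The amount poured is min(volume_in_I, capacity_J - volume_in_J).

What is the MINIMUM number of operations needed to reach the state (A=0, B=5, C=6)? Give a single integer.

Answer: 4

Derivation:
BFS from (A=3, B=0, C=0). One shortest path:
  1. fill(B) -> (A=3 B=8 C=0)
  2. pour(A -> C) -> (A=0 B=8 C=3)
  3. pour(B -> A) -> (A=3 B=5 C=3)
  4. pour(A -> C) -> (A=0 B=5 C=6)
Reached target in 4 moves.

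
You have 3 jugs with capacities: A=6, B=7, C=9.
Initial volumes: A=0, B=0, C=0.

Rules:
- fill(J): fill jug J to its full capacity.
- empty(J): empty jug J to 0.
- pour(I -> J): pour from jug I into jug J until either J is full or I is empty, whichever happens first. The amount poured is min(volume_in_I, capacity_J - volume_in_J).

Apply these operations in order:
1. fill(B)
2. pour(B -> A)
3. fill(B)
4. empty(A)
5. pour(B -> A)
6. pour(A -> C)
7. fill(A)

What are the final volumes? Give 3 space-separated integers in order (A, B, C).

Answer: 6 1 6

Derivation:
Step 1: fill(B) -> (A=0 B=7 C=0)
Step 2: pour(B -> A) -> (A=6 B=1 C=0)
Step 3: fill(B) -> (A=6 B=7 C=0)
Step 4: empty(A) -> (A=0 B=7 C=0)
Step 5: pour(B -> A) -> (A=6 B=1 C=0)
Step 6: pour(A -> C) -> (A=0 B=1 C=6)
Step 7: fill(A) -> (A=6 B=1 C=6)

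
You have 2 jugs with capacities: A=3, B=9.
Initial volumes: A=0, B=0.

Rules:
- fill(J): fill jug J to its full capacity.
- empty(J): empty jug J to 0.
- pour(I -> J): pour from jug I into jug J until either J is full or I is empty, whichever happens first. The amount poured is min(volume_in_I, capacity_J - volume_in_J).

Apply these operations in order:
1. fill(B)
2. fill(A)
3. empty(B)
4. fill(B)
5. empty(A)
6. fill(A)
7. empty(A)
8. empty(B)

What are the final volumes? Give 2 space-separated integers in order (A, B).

Answer: 0 0

Derivation:
Step 1: fill(B) -> (A=0 B=9)
Step 2: fill(A) -> (A=3 B=9)
Step 3: empty(B) -> (A=3 B=0)
Step 4: fill(B) -> (A=3 B=9)
Step 5: empty(A) -> (A=0 B=9)
Step 6: fill(A) -> (A=3 B=9)
Step 7: empty(A) -> (A=0 B=9)
Step 8: empty(B) -> (A=0 B=0)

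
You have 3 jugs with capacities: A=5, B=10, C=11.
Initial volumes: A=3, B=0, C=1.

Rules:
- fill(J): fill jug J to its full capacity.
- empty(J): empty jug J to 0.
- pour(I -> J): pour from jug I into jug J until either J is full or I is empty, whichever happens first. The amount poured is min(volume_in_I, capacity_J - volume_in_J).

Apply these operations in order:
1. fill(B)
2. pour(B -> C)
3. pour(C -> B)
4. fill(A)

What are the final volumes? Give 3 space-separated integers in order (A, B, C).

Step 1: fill(B) -> (A=3 B=10 C=1)
Step 2: pour(B -> C) -> (A=3 B=0 C=11)
Step 3: pour(C -> B) -> (A=3 B=10 C=1)
Step 4: fill(A) -> (A=5 B=10 C=1)

Answer: 5 10 1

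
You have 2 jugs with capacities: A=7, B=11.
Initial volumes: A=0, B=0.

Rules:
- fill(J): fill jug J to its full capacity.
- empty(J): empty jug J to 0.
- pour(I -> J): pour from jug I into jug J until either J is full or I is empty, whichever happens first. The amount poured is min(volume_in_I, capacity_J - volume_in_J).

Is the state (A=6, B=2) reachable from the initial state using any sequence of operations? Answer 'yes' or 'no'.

BFS explored all 36 reachable states.
Reachable set includes: (0,0), (0,1), (0,2), (0,3), (0,4), (0,5), (0,6), (0,7), (0,8), (0,9), (0,10), (0,11) ...
Target (A=6, B=2) not in reachable set → no.

Answer: no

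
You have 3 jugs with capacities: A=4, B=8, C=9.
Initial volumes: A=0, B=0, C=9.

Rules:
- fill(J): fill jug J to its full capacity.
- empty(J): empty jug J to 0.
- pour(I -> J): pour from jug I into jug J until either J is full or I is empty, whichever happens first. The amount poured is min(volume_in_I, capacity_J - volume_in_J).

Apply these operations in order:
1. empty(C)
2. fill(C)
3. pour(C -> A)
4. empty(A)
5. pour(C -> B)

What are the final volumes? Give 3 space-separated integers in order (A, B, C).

Answer: 0 5 0

Derivation:
Step 1: empty(C) -> (A=0 B=0 C=0)
Step 2: fill(C) -> (A=0 B=0 C=9)
Step 3: pour(C -> A) -> (A=4 B=0 C=5)
Step 4: empty(A) -> (A=0 B=0 C=5)
Step 5: pour(C -> B) -> (A=0 B=5 C=0)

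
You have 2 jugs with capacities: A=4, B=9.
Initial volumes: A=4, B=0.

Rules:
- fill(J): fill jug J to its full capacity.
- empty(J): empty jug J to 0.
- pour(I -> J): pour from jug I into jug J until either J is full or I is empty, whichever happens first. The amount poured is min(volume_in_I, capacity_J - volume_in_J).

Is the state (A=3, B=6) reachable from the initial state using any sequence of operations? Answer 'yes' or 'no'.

Answer: no

Derivation:
BFS explored all 26 reachable states.
Reachable set includes: (0,0), (0,1), (0,2), (0,3), (0,4), (0,5), (0,6), (0,7), (0,8), (0,9), (1,0), (1,9) ...
Target (A=3, B=6) not in reachable set → no.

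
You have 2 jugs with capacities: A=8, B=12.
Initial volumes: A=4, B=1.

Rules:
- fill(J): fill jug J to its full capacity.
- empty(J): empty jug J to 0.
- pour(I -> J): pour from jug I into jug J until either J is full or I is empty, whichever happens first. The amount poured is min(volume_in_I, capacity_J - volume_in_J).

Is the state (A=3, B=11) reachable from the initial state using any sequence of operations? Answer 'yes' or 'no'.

Answer: no

Derivation:
BFS explored all 21 reachable states.
Reachable set includes: (0,0), (0,1), (0,4), (0,5), (0,8), (0,9), (0,12), (1,0), (1,12), (4,0), (4,1), (4,12) ...
Target (A=3, B=11) not in reachable set → no.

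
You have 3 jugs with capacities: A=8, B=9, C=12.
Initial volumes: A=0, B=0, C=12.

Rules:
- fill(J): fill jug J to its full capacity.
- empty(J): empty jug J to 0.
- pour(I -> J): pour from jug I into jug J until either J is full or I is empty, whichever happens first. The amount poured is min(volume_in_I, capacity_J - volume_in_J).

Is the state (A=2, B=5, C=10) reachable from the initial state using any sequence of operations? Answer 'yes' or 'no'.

Answer: no

Derivation:
BFS explored all 554 reachable states.
Reachable set includes: (0,0,0), (0,0,1), (0,0,2), (0,0,3), (0,0,4), (0,0,5), (0,0,6), (0,0,7), (0,0,8), (0,0,9), (0,0,10), (0,0,11) ...
Target (A=2, B=5, C=10) not in reachable set → no.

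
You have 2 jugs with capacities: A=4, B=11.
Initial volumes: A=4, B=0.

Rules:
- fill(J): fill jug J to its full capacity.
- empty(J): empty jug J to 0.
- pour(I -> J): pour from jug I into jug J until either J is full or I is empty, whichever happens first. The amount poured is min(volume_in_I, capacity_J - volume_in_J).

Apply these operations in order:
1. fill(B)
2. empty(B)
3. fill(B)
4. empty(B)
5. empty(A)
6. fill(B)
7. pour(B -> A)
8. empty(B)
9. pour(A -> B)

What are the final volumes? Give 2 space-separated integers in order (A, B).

Step 1: fill(B) -> (A=4 B=11)
Step 2: empty(B) -> (A=4 B=0)
Step 3: fill(B) -> (A=4 B=11)
Step 4: empty(B) -> (A=4 B=0)
Step 5: empty(A) -> (A=0 B=0)
Step 6: fill(B) -> (A=0 B=11)
Step 7: pour(B -> A) -> (A=4 B=7)
Step 8: empty(B) -> (A=4 B=0)
Step 9: pour(A -> B) -> (A=0 B=4)

Answer: 0 4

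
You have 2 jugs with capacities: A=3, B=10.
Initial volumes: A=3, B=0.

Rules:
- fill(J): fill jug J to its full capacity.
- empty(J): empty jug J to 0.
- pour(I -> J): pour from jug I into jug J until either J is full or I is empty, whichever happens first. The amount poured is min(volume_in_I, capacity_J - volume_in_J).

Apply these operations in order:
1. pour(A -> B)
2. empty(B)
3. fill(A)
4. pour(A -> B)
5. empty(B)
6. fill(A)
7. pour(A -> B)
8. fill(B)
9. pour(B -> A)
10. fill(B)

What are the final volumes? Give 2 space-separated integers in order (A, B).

Answer: 3 10

Derivation:
Step 1: pour(A -> B) -> (A=0 B=3)
Step 2: empty(B) -> (A=0 B=0)
Step 3: fill(A) -> (A=3 B=0)
Step 4: pour(A -> B) -> (A=0 B=3)
Step 5: empty(B) -> (A=0 B=0)
Step 6: fill(A) -> (A=3 B=0)
Step 7: pour(A -> B) -> (A=0 B=3)
Step 8: fill(B) -> (A=0 B=10)
Step 9: pour(B -> A) -> (A=3 B=7)
Step 10: fill(B) -> (A=3 B=10)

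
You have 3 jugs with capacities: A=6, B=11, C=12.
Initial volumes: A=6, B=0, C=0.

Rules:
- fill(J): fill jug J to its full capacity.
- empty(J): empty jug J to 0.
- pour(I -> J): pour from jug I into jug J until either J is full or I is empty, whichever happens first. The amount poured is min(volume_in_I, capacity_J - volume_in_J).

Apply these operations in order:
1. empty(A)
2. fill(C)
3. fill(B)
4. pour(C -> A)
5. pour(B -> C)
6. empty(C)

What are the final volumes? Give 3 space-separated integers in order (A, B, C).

Answer: 6 5 0

Derivation:
Step 1: empty(A) -> (A=0 B=0 C=0)
Step 2: fill(C) -> (A=0 B=0 C=12)
Step 3: fill(B) -> (A=0 B=11 C=12)
Step 4: pour(C -> A) -> (A=6 B=11 C=6)
Step 5: pour(B -> C) -> (A=6 B=5 C=12)
Step 6: empty(C) -> (A=6 B=5 C=0)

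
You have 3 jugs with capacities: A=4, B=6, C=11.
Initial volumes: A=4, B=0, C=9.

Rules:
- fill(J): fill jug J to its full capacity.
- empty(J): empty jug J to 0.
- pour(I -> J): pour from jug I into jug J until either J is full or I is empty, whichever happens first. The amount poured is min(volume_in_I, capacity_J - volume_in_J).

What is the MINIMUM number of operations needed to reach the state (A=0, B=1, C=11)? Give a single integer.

BFS from (A=4, B=0, C=9). One shortest path:
  1. empty(A) -> (A=0 B=0 C=9)
  2. fill(B) -> (A=0 B=6 C=9)
  3. empty(C) -> (A=0 B=6 C=0)
  4. pour(B -> C) -> (A=0 B=0 C=6)
  5. fill(B) -> (A=0 B=6 C=6)
  6. pour(B -> C) -> (A=0 B=1 C=11)
Reached target in 6 moves.

Answer: 6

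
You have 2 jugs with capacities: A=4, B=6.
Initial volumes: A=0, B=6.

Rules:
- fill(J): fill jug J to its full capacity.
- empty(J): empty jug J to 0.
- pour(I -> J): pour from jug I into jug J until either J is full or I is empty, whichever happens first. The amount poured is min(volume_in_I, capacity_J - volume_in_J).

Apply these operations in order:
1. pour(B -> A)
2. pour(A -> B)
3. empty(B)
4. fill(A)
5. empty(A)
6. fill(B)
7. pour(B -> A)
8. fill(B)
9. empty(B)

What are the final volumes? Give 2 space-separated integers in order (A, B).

Step 1: pour(B -> A) -> (A=4 B=2)
Step 2: pour(A -> B) -> (A=0 B=6)
Step 3: empty(B) -> (A=0 B=0)
Step 4: fill(A) -> (A=4 B=0)
Step 5: empty(A) -> (A=0 B=0)
Step 6: fill(B) -> (A=0 B=6)
Step 7: pour(B -> A) -> (A=4 B=2)
Step 8: fill(B) -> (A=4 B=6)
Step 9: empty(B) -> (A=4 B=0)

Answer: 4 0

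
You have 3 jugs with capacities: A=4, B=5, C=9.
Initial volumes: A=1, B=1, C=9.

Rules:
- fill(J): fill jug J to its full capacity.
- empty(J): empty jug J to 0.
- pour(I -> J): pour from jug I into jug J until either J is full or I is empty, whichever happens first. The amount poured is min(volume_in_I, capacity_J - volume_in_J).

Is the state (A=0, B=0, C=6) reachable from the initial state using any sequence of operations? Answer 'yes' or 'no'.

BFS from (A=1, B=1, C=9):
  1. empty(B) -> (A=1 B=0 C=9)
  2. pour(C -> A) -> (A=4 B=0 C=6)
  3. empty(A) -> (A=0 B=0 C=6)
Target reached → yes.

Answer: yes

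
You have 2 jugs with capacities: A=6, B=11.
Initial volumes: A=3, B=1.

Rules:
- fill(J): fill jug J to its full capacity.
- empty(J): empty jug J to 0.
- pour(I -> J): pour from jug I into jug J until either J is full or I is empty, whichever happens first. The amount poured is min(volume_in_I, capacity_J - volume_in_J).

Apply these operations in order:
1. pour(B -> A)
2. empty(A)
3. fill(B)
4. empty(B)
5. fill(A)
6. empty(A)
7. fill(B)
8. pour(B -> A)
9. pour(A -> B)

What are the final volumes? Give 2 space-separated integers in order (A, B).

Answer: 0 11

Derivation:
Step 1: pour(B -> A) -> (A=4 B=0)
Step 2: empty(A) -> (A=0 B=0)
Step 3: fill(B) -> (A=0 B=11)
Step 4: empty(B) -> (A=0 B=0)
Step 5: fill(A) -> (A=6 B=0)
Step 6: empty(A) -> (A=0 B=0)
Step 7: fill(B) -> (A=0 B=11)
Step 8: pour(B -> A) -> (A=6 B=5)
Step 9: pour(A -> B) -> (A=0 B=11)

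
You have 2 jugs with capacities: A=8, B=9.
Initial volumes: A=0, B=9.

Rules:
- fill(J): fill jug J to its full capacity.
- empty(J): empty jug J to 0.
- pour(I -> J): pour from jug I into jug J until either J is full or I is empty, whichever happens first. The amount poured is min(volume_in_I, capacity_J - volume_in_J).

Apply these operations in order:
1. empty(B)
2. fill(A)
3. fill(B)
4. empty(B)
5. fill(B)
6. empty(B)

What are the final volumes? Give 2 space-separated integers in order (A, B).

Step 1: empty(B) -> (A=0 B=0)
Step 2: fill(A) -> (A=8 B=0)
Step 3: fill(B) -> (A=8 B=9)
Step 4: empty(B) -> (A=8 B=0)
Step 5: fill(B) -> (A=8 B=9)
Step 6: empty(B) -> (A=8 B=0)

Answer: 8 0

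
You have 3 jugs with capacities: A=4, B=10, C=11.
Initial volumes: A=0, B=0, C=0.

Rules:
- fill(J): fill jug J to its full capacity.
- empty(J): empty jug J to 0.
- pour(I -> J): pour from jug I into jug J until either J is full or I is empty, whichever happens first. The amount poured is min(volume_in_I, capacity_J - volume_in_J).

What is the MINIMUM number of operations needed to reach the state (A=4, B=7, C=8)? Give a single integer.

BFS from (A=0, B=0, C=0). One shortest path:
  1. fill(C) -> (A=0 B=0 C=11)
  2. pour(C -> A) -> (A=4 B=0 C=7)
  3. pour(C -> B) -> (A=4 B=7 C=0)
  4. pour(A -> C) -> (A=0 B=7 C=4)
  5. fill(A) -> (A=4 B=7 C=4)
  6. pour(A -> C) -> (A=0 B=7 C=8)
  7. fill(A) -> (A=4 B=7 C=8)
Reached target in 7 moves.

Answer: 7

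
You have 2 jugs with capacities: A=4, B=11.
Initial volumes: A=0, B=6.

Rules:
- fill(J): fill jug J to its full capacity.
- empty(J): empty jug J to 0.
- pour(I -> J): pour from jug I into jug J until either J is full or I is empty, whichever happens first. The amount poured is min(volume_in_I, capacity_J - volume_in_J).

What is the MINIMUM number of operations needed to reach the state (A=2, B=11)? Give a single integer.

BFS from (A=0, B=6). One shortest path:
  1. pour(B -> A) -> (A=4 B=2)
  2. empty(A) -> (A=0 B=2)
  3. pour(B -> A) -> (A=2 B=0)
  4. fill(B) -> (A=2 B=11)
Reached target in 4 moves.

Answer: 4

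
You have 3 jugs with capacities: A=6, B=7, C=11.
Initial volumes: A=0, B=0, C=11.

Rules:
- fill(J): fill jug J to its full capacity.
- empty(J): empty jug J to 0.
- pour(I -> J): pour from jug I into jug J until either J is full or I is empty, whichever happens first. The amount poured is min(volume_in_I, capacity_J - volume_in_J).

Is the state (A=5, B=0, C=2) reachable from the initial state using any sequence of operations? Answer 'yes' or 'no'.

Answer: yes

Derivation:
BFS from (A=0, B=0, C=11):
  1. pour(C -> A) -> (A=6 B=0 C=5)
  2. pour(A -> B) -> (A=0 B=6 C=5)
  3. pour(C -> A) -> (A=5 B=6 C=0)
  4. pour(B -> C) -> (A=5 B=0 C=6)
  5. fill(B) -> (A=5 B=7 C=6)
  6. pour(B -> C) -> (A=5 B=2 C=11)
  7. empty(C) -> (A=5 B=2 C=0)
  8. pour(B -> C) -> (A=5 B=0 C=2)
Target reached → yes.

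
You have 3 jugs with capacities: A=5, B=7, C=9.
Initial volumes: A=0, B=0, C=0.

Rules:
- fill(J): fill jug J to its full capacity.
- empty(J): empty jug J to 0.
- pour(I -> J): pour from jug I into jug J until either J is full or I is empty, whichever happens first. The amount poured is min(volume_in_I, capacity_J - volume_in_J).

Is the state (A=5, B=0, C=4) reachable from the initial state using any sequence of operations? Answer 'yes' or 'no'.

Answer: yes

Derivation:
BFS from (A=0, B=0, C=0):
  1. fill(C) -> (A=0 B=0 C=9)
  2. pour(C -> A) -> (A=5 B=0 C=4)
Target reached → yes.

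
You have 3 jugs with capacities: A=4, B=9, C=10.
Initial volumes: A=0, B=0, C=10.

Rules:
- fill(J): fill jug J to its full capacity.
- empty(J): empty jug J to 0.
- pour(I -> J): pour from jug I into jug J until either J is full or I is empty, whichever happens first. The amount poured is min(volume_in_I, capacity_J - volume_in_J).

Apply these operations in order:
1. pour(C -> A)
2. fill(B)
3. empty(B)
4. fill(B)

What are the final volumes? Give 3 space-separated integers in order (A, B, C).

Step 1: pour(C -> A) -> (A=4 B=0 C=6)
Step 2: fill(B) -> (A=4 B=9 C=6)
Step 3: empty(B) -> (A=4 B=0 C=6)
Step 4: fill(B) -> (A=4 B=9 C=6)

Answer: 4 9 6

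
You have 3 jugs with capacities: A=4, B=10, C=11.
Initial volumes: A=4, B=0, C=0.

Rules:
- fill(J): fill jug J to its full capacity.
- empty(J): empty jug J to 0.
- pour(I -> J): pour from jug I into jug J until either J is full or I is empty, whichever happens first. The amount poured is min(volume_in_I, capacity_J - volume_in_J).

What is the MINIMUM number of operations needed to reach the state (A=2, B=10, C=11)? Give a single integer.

BFS from (A=4, B=0, C=0). One shortest path:
  1. fill(C) -> (A=4 B=0 C=11)
  2. pour(A -> B) -> (A=0 B=4 C=11)
  3. fill(A) -> (A=4 B=4 C=11)
  4. pour(A -> B) -> (A=0 B=8 C=11)
  5. fill(A) -> (A=4 B=8 C=11)
  6. pour(A -> B) -> (A=2 B=10 C=11)
Reached target in 6 moves.

Answer: 6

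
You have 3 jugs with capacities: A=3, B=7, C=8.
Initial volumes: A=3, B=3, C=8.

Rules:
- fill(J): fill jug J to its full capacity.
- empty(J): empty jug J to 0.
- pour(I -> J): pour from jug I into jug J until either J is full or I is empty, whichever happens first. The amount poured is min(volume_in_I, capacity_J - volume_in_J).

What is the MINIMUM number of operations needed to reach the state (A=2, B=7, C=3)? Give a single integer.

BFS from (A=3, B=3, C=8). One shortest path:
  1. empty(C) -> (A=3 B=3 C=0)
  2. pour(A -> B) -> (A=0 B=6 C=0)
  3. fill(A) -> (A=3 B=6 C=0)
  4. pour(A -> C) -> (A=0 B=6 C=3)
  5. fill(A) -> (A=3 B=6 C=3)
  6. pour(A -> B) -> (A=2 B=7 C=3)
Reached target in 6 moves.

Answer: 6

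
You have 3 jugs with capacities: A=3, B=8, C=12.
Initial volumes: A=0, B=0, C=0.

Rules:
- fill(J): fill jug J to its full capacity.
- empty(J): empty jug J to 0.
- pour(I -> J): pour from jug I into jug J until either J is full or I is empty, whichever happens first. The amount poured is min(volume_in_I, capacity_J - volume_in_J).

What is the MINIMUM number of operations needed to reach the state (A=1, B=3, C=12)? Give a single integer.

BFS from (A=0, B=0, C=0). One shortest path:
  1. fill(C) -> (A=0 B=0 C=12)
  2. pour(C -> A) -> (A=3 B=0 C=9)
  3. pour(C -> B) -> (A=3 B=8 C=1)
  4. empty(B) -> (A=3 B=0 C=1)
  5. pour(A -> B) -> (A=0 B=3 C=1)
  6. pour(C -> A) -> (A=1 B=3 C=0)
  7. fill(C) -> (A=1 B=3 C=12)
Reached target in 7 moves.

Answer: 7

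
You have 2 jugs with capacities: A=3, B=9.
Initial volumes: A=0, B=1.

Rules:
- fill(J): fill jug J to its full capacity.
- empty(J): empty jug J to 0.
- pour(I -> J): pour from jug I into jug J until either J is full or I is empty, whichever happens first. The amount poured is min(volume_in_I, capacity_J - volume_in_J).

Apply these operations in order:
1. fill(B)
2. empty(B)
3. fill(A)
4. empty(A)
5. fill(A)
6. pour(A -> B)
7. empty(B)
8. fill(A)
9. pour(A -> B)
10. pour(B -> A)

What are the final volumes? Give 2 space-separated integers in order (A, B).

Answer: 3 0

Derivation:
Step 1: fill(B) -> (A=0 B=9)
Step 2: empty(B) -> (A=0 B=0)
Step 3: fill(A) -> (A=3 B=0)
Step 4: empty(A) -> (A=0 B=0)
Step 5: fill(A) -> (A=3 B=0)
Step 6: pour(A -> B) -> (A=0 B=3)
Step 7: empty(B) -> (A=0 B=0)
Step 8: fill(A) -> (A=3 B=0)
Step 9: pour(A -> B) -> (A=0 B=3)
Step 10: pour(B -> A) -> (A=3 B=0)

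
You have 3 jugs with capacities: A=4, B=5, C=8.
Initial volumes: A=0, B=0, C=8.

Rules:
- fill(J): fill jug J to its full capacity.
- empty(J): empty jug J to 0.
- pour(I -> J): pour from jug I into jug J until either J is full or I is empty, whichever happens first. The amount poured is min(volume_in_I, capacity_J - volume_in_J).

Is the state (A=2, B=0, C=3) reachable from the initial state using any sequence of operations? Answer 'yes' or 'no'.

Answer: yes

Derivation:
BFS from (A=0, B=0, C=8):
  1. fill(B) -> (A=0 B=5 C=8)
  2. empty(C) -> (A=0 B=5 C=0)
  3. pour(B -> C) -> (A=0 B=0 C=5)
  4. fill(B) -> (A=0 B=5 C=5)
  5. pour(B -> C) -> (A=0 B=2 C=8)
  6. pour(B -> A) -> (A=2 B=0 C=8)
  7. pour(C -> B) -> (A=2 B=5 C=3)
  8. empty(B) -> (A=2 B=0 C=3)
Target reached → yes.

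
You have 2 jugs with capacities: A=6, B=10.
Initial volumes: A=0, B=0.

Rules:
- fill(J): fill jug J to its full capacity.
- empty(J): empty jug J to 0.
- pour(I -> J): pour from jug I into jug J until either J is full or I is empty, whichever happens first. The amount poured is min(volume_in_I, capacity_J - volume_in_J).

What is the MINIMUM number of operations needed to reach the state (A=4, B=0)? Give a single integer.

Answer: 4

Derivation:
BFS from (A=0, B=0). One shortest path:
  1. fill(B) -> (A=0 B=10)
  2. pour(B -> A) -> (A=6 B=4)
  3. empty(A) -> (A=0 B=4)
  4. pour(B -> A) -> (A=4 B=0)
Reached target in 4 moves.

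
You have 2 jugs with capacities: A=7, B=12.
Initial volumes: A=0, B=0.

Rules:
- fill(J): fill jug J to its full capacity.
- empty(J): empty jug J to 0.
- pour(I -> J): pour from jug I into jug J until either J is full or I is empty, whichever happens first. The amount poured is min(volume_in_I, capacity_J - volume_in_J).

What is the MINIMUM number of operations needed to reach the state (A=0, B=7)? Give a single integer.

Answer: 2

Derivation:
BFS from (A=0, B=0). One shortest path:
  1. fill(A) -> (A=7 B=0)
  2. pour(A -> B) -> (A=0 B=7)
Reached target in 2 moves.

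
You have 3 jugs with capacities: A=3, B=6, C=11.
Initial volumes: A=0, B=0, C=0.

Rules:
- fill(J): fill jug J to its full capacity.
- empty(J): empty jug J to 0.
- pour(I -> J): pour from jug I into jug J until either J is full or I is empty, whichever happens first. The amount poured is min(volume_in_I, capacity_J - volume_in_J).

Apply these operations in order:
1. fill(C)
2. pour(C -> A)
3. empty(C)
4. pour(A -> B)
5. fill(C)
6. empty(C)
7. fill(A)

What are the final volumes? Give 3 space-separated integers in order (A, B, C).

Step 1: fill(C) -> (A=0 B=0 C=11)
Step 2: pour(C -> A) -> (A=3 B=0 C=8)
Step 3: empty(C) -> (A=3 B=0 C=0)
Step 4: pour(A -> B) -> (A=0 B=3 C=0)
Step 5: fill(C) -> (A=0 B=3 C=11)
Step 6: empty(C) -> (A=0 B=3 C=0)
Step 7: fill(A) -> (A=3 B=3 C=0)

Answer: 3 3 0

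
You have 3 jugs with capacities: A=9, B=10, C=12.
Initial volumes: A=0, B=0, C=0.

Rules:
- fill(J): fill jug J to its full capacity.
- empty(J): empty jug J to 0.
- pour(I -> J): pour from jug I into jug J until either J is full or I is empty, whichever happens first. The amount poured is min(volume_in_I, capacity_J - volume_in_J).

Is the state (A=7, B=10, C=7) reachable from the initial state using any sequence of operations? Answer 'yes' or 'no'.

Answer: yes

Derivation:
BFS from (A=0, B=0, C=0):
  1. fill(A) -> (A=9 B=0 C=0)
  2. pour(A -> B) -> (A=0 B=9 C=0)
  3. fill(A) -> (A=9 B=9 C=0)
  4. pour(A -> B) -> (A=8 B=10 C=0)
  5. pour(B -> C) -> (A=8 B=0 C=10)
  6. pour(A -> B) -> (A=0 B=8 C=10)
  7. fill(A) -> (A=9 B=8 C=10)
  8. pour(A -> C) -> (A=7 B=8 C=12)
  9. empty(C) -> (A=7 B=8 C=0)
  10. pour(A -> C) -> (A=0 B=8 C=7)
  11. fill(A) -> (A=9 B=8 C=7)
  12. pour(A -> B) -> (A=7 B=10 C=7)
Target reached → yes.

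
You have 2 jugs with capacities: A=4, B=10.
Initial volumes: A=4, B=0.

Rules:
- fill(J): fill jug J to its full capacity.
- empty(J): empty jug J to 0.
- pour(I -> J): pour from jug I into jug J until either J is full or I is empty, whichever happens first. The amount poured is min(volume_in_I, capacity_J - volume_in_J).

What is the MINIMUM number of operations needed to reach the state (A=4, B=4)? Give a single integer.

Answer: 2

Derivation:
BFS from (A=4, B=0). One shortest path:
  1. pour(A -> B) -> (A=0 B=4)
  2. fill(A) -> (A=4 B=4)
Reached target in 2 moves.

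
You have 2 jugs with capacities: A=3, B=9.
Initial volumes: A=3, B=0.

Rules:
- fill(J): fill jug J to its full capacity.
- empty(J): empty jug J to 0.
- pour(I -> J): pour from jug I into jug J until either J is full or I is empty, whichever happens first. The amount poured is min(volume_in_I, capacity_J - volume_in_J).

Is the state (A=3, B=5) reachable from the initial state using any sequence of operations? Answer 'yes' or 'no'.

BFS explored all 8 reachable states.
Reachable set includes: (0,0), (0,3), (0,6), (0,9), (3,0), (3,3), (3,6), (3,9)
Target (A=3, B=5) not in reachable set → no.

Answer: no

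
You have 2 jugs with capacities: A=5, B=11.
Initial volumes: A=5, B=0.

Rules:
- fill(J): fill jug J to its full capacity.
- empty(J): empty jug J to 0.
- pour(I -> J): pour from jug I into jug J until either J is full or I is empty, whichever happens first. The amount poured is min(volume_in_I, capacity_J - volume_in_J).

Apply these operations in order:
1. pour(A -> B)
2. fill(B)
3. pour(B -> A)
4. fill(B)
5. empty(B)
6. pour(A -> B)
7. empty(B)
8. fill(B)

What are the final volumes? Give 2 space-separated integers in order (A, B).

Answer: 0 11

Derivation:
Step 1: pour(A -> B) -> (A=0 B=5)
Step 2: fill(B) -> (A=0 B=11)
Step 3: pour(B -> A) -> (A=5 B=6)
Step 4: fill(B) -> (A=5 B=11)
Step 5: empty(B) -> (A=5 B=0)
Step 6: pour(A -> B) -> (A=0 B=5)
Step 7: empty(B) -> (A=0 B=0)
Step 8: fill(B) -> (A=0 B=11)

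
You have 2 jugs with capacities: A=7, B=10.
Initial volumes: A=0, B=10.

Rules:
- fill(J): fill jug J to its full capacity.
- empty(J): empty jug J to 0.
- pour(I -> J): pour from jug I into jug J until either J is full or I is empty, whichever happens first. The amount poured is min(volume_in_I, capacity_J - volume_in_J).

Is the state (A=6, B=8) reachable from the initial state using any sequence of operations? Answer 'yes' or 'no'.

Answer: no

Derivation:
BFS explored all 34 reachable states.
Reachable set includes: (0,0), (0,1), (0,2), (0,3), (0,4), (0,5), (0,6), (0,7), (0,8), (0,9), (0,10), (1,0) ...
Target (A=6, B=8) not in reachable set → no.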